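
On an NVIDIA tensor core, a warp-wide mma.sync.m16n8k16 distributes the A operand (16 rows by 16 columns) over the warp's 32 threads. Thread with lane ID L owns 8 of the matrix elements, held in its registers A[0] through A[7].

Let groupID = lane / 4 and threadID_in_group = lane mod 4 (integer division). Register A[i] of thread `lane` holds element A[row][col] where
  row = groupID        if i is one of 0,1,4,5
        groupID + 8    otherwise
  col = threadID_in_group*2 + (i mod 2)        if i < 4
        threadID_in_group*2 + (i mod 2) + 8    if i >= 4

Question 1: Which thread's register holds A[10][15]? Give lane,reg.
r: 10->gid=2,r8=1  c: 15->c8=1,tid=3,i&1=1
L=2*4+3=11  i=1*4+1*2+1=7

11,7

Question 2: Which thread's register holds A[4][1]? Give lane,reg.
16,1

r=4⇒gr=4,Rb=0  c=1⇒Cb=0,th=0,odd=1
L=4*4+0=16  i=0*4+0*2+1=1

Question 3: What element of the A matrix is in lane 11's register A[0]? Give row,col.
lane 11: gid=2 (11/4), tid=3 (11%4)
i=0: r=2+0=2, c=3*2+0+0=6

2,6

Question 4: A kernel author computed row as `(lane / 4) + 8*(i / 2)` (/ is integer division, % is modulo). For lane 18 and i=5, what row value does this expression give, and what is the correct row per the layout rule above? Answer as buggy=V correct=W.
`(lane / 4) + 8*(i / 2)`[18,5]->20
18: g=4,t=2
[5] (4+0,2*2+1+8) = (4,13)
row: 20 vs 4

buggy=20 correct=4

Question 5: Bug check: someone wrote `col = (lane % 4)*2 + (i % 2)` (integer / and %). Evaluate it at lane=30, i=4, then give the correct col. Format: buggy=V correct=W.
buggy=4 correct=12

`(lane % 4)*2 + (i % 2)`[30,4]⇒4
lane 30: gr=7 (30/4), th=2 (30%4)
i=4: r=7+0=7, c=2*2+0+8=12
col: 4 vs 12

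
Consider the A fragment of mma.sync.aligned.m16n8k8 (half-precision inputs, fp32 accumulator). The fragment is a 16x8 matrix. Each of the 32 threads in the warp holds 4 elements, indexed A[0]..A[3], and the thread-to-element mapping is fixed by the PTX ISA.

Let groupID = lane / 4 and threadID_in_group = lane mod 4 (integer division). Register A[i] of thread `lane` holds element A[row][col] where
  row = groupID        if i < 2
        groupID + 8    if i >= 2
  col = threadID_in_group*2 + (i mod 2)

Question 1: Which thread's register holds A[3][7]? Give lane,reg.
r=3⇒gr=3,Rb=0  c=7⇒th=3,odd=1
L=3*4+3=15  i=0*2+1=1

15,1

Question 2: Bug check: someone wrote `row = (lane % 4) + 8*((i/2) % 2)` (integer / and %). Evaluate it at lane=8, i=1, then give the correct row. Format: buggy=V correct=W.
`(lane % 4) + 8*((i/2) % 2)`[8,1]->0
8: gid=2,tid=0
[1] (2+0,0*2+1) = (2,1)
row: 0 vs 2

buggy=0 correct=2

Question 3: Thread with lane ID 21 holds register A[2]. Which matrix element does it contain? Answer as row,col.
21: gid=5,tid=1
[2] (5+8,1*2+0) = (13,2)

13,2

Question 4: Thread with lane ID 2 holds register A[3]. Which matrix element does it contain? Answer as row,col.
L=2⇒gr=2>>2=0, th=2&3=2
[3]⇒row 0+8=8  col 2·2+1=5

8,5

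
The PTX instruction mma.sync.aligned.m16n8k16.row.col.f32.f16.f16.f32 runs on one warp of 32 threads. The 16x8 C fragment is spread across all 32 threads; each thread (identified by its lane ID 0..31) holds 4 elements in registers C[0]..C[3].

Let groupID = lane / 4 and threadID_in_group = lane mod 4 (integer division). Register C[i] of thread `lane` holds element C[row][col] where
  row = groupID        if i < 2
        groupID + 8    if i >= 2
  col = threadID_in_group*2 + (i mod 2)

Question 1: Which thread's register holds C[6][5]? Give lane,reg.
r=6⇒gr=6,Rb=0  c=5⇒th=2,odd=1
L=6*4+2=26  i=0*2+1=1

26,1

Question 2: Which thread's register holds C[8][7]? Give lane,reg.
3,3

r=8->g=0,rb=1  c=7->t=3,b0=1
L=0*4+3=3  i=1*2+1=3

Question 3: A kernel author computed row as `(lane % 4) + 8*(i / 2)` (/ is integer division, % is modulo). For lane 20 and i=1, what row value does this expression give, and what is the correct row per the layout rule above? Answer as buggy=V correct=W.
buggy=0 correct=5

`(lane % 4) + 8*(i / 2)`[20,1]->0
L=20->gid=20>>2=5, tid=20&3=0
[1]->row 5+0=5  col 0·2+1=1
row: 0 vs 5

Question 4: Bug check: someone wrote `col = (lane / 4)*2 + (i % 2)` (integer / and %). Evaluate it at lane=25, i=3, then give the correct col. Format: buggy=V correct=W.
`(lane / 4)*2 + (i % 2)`[25,3]⇒13
lane 25⇒25/4=6, 25 mod 4=1
i=3  r:6+8⇒14  c:2·1+1⇒3
col: 13 vs 3

buggy=13 correct=3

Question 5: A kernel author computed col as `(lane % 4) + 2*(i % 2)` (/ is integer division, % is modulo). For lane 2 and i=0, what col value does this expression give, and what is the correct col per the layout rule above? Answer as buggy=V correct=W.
`(lane % 4) + 2*(i % 2)`[2,0]=>2
2: grp=0,tig=2
[0] (0+0,2*2+0) = (0,4)
col: 2 vs 4

buggy=2 correct=4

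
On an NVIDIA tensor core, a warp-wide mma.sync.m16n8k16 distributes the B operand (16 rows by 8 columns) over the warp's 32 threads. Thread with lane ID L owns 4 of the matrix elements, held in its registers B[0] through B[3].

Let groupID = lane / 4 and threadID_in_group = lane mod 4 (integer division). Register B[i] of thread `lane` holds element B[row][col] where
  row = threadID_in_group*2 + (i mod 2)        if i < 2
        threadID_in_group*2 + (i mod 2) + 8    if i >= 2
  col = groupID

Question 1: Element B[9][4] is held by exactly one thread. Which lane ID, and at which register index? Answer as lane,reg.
c: 4->gid=4  r: 9->r8=1,tid=0,i&1=1
L=4*4+0=16  i=1*2+1=3

16,3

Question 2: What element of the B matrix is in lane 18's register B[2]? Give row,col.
L=18→G=18>>2=4, T=18&3=2
[2]→row 2·2+0+8=12  col G=4

12,4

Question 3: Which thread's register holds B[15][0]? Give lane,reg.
3,3

c=0→G=0  r=15→rhi=1,T=3,p=1
L=0*4+3=3  i=1*2+1=3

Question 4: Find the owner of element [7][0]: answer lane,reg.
3,1

c=0->g=0  r=7->rb=0,t=3,b0=1
L=0*4+3=3  i=0*2+1=1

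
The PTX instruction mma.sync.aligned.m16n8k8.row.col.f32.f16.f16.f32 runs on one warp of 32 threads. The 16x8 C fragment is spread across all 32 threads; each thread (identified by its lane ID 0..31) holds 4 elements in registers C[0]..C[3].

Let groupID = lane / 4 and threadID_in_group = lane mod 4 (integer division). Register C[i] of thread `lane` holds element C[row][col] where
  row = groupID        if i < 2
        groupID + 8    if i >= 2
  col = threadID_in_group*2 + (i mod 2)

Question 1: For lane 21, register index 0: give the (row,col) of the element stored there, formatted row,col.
5,2

21: G=5,T=1
[0] (5+0,1*2+0) = (5,2)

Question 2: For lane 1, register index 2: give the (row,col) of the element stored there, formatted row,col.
1: gid=0,tid=1
[2] (0+8,1*2+0) = (8,2)

8,2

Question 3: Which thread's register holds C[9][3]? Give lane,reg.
r=9→G=1,rhi=1  c=3→T=1,p=1
L=1*4+1=5  i=1*2+1=3

5,3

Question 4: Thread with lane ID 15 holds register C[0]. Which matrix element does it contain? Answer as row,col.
lane 15=>15/4=3, 15 mod 4=3
i=0  r:3+0=>3  c:2·3+0=>6

3,6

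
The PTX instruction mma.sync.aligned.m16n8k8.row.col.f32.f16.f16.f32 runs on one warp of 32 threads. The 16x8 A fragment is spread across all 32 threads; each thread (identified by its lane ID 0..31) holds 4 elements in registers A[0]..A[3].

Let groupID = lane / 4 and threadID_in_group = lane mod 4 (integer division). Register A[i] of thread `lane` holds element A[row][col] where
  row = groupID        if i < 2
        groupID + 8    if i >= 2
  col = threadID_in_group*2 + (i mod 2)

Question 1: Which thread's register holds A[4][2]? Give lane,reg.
17,0

r: 4->gid=4,r8=0  c: 2->tid=1,i&1=0
L=4*4+1=17  i=0*2+0=0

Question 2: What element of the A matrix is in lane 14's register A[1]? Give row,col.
3,5

lane 14⇒14/4=3, 14 mod 4=2
i=1  r:3+0⇒3  c:2·2+1⇒5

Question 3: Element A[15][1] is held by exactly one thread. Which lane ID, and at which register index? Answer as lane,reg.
r=15⇒gr=7,Rb=1  c=1⇒th=0,odd=1
L=7*4+0=28  i=1*2+1=3

28,3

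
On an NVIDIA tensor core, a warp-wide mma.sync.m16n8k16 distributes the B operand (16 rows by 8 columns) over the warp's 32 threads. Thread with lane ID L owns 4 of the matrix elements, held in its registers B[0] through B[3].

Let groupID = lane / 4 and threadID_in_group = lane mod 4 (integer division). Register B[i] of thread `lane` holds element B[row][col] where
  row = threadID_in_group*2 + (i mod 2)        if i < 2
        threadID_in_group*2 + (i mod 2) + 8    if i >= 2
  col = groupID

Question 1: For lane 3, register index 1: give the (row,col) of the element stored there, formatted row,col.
7,0

lane 3=>3/4=0, 3 mod 4=3
i=1  r:2·3+1+0=>7  c:0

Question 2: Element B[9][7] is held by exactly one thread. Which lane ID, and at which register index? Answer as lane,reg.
c:7=>grp=7  r:9=>rB=1,tig=0,lo=1
L=7*4+0=28  i=1*2+1=3

28,3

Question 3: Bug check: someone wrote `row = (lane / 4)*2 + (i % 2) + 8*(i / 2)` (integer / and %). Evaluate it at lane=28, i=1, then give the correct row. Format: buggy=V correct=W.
buggy=15 correct=1

`(lane / 4)*2 + (i % 2) + 8*(i / 2)`[28,1]=>15
28: grp=7,tig=0
[1] (0*2+1+0,7) = (1,7)
row: 15 vs 1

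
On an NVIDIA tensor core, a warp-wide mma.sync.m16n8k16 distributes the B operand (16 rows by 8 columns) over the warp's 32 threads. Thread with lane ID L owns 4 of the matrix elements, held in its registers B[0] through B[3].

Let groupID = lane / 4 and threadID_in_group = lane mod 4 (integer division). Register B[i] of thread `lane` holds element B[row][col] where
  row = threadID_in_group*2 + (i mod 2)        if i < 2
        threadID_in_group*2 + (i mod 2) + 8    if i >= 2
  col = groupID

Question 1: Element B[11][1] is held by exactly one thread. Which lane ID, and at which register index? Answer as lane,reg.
c=1→G=1  r=11→rhi=1,T=1,p=1
L=1*4+1=5  i=1*2+1=3

5,3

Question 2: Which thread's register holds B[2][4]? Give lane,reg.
17,0

c=4->g=4  r=2->rb=0,t=1,b0=0
L=4*4+1=17  i=0*2+0=0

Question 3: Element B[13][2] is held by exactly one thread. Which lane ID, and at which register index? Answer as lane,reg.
10,3

c: 2->gid=2  r: 13->r8=1,tid=2,i&1=1
L=2*4+2=10  i=1*2+1=3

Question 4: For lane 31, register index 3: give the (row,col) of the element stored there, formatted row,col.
L=31⇒gr=31>>2=7, th=31&3=3
[3]⇒row 3·2+1+8=15  col gr=7

15,7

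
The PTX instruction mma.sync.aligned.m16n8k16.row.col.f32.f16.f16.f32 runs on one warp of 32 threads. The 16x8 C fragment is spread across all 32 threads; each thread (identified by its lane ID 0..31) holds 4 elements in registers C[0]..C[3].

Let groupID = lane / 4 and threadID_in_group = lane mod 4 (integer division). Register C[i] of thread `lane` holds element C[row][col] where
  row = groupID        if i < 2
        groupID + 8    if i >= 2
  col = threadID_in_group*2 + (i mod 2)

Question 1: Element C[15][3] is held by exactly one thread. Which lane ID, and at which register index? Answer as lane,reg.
29,3

r=15⇒gr=7,Rb=1  c=3⇒th=1,odd=1
L=7*4+1=29  i=1*2+1=3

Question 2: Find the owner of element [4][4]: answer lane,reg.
18,0

r: 4->gid=4,r8=0  c: 4->tid=2,i&1=0
L=4*4+2=18  i=0*2+0=0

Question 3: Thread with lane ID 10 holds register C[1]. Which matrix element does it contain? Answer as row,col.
lane 10: g=2 (10/4), t=2 (10%4)
i=1: r=2+0=2, c=2*2+1=5

2,5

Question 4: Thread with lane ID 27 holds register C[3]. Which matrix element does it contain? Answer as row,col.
L=27->gid=27>>2=6, tid=27&3=3
[3]->row 6+8=14  col 3·2+1=7

14,7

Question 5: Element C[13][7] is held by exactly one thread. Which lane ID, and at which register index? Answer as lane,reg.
23,3

r=13->g=5,rb=1  c=7->t=3,b0=1
L=5*4+3=23  i=1*2+1=3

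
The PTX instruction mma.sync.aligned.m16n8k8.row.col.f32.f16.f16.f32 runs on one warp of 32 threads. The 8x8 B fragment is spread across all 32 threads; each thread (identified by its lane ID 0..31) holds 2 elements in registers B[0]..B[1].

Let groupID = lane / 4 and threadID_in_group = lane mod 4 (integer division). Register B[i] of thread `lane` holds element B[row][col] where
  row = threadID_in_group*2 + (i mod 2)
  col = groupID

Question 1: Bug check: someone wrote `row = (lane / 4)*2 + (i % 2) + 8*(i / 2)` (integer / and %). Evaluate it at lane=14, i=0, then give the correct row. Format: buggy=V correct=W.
`(lane / 4)*2 + (i % 2) + 8*(i / 2)`[14,0]->6
14: g=3,t=2
[0] (2*2+0,3) = (4,3)
row: 6 vs 4

buggy=6 correct=4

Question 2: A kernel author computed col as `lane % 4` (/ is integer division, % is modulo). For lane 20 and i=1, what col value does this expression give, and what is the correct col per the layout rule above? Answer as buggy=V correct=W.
buggy=0 correct=5

`lane % 4`[20,1]→0
lane 20→20/4=5, 20 mod 4=0
i=1  r:2·0+1→1  c:5
col: 0 vs 5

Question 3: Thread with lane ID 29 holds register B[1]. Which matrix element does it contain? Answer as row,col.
3,7

29: g=7,t=1
[1] (1*2+1,7) = (3,7)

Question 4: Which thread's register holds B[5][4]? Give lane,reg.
c: 4->gid=4  r: 5->tid=2,i&1=1
L=4*4+2=18  i=1=1

18,1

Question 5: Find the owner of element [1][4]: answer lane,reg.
16,1

c: 4->gid=4  r: 1->tid=0,i&1=1
L=4*4+0=16  i=1=1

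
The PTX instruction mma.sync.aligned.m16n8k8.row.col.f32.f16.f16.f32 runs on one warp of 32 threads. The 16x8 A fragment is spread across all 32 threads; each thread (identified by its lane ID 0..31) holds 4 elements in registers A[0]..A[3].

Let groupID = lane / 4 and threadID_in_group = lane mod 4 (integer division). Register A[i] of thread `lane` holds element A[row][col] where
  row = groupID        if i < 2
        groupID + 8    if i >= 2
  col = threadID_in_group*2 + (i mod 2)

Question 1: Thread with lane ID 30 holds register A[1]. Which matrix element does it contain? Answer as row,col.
7,5

30: grp=7,tig=2
[1] (7+0,2*2+1) = (7,5)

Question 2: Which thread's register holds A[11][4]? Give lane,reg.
r=11->g=3,rb=1  c=4->t=2,b0=0
L=3*4+2=14  i=1*2+0=2

14,2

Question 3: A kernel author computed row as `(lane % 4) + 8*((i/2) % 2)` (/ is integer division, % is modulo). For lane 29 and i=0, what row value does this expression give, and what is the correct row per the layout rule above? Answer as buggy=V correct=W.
`(lane % 4) + 8*((i/2) % 2)`[29,0]=>1
L=29=>grp=29>>2=7, tig=29&3=1
[0]=>row 7+0=7  col 1·2+0=2
row: 1 vs 7

buggy=1 correct=7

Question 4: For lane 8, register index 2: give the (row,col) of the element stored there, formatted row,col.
10,0

L=8⇒gr=8>>2=2, th=8&3=0
[2]⇒row 2+8=10  col 0·2+0=0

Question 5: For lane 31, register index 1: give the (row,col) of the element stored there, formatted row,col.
7,7

lane 31: g=7 (31/4), t=3 (31%4)
i=1: r=7+0=7, c=3*2+1=7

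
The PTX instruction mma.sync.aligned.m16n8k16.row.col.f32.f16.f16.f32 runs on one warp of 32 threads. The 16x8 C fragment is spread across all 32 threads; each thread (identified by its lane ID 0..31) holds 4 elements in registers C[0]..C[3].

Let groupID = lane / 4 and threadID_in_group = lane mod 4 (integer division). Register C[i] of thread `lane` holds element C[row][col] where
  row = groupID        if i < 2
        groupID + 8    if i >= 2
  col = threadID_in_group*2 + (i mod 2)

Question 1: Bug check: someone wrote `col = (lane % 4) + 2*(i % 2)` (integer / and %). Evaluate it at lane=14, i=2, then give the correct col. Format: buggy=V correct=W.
buggy=2 correct=4

`(lane % 4) + 2*(i % 2)`[14,2]=>2
lane 14=>14/4=3, 14 mod 4=2
i=2  r:3+8=>11  c:2·2+0=>4
col: 2 vs 4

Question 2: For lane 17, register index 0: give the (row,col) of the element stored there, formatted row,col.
17: g=4,t=1
[0] (4+0,1*2+0) = (4,2)

4,2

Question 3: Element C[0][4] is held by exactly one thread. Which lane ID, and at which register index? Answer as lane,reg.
r=0->g=0,rb=0  c=4->t=2,b0=0
L=0*4+2=2  i=0*2+0=0

2,0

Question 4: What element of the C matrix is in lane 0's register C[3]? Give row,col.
8,1

lane 0: G=0 (0/4), T=0 (0%4)
i=3: r=0+8=8, c=0*2+1=1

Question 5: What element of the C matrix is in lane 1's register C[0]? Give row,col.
lane 1→1/4=0, 1 mod 4=1
i=0  r:0+0→0  c:2·1+0→2

0,2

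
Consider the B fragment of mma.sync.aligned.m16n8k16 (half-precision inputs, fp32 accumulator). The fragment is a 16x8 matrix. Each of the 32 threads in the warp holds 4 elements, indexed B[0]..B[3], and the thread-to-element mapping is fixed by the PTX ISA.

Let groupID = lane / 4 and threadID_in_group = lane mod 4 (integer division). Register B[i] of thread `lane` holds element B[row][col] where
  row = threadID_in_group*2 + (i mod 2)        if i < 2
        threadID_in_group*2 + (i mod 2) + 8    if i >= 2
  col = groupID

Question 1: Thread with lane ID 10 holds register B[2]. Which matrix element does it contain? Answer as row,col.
lane 10: G=2 (10/4), T=2 (10%4)
i=2: r=2*2+0+8=12, c=G=2

12,2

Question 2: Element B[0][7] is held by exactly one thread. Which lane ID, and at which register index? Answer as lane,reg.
c: 7->gid=7  r: 0->r8=0,tid=0,i&1=0
L=7*4+0=28  i=0*2+0=0

28,0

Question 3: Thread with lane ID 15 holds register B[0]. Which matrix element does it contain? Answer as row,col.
6,3

lane 15->15/4=3, 15 mod 4=3
i=0  r:2·3+0+0->6  c:3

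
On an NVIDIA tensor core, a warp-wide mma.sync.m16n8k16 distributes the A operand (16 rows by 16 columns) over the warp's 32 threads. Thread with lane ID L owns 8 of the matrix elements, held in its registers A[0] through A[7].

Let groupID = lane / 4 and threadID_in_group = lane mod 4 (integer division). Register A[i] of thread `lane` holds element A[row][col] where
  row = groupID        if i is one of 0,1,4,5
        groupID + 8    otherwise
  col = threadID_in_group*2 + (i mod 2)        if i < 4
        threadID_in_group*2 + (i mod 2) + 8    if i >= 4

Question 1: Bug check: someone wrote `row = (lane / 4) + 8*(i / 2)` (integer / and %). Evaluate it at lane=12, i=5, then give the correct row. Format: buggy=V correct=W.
buggy=19 correct=3

`(lane / 4) + 8*(i / 2)`[12,5]→19
lane 12→12/4=3, 12 mod 4=0
i=5  r:3+0→3  c:2·0+1+8→9
row: 19 vs 3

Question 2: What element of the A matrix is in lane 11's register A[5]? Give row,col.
lane 11: g=2 (11/4), t=3 (11%4)
i=5: r=2+0=2, c=3*2+1+8=15

2,15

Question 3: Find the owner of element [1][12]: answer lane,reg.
r=1->g=1,rb=0  c=12->cb=1,t=2,b0=0
L=1*4+2=6  i=1*4+0*2+0=4

6,4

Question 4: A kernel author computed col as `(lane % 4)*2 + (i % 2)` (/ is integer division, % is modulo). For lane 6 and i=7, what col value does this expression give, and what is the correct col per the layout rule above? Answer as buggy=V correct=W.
buggy=5 correct=13

`(lane % 4)*2 + (i % 2)`[6,7]->5
lane 6: g=1 (6/4), t=2 (6%4)
i=7: r=1+8=9, c=2*2+1+8=13
col: 5 vs 13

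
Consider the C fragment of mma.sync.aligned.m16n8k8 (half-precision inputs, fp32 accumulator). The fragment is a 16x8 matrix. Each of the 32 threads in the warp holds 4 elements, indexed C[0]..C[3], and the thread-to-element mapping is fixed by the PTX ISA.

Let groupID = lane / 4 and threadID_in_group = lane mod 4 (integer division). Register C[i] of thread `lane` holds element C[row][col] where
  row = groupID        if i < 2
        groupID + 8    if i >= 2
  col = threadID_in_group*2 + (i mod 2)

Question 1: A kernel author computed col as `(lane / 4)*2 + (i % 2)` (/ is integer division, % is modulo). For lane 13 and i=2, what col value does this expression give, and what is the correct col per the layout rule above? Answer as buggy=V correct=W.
`(lane / 4)*2 + (i % 2)`[13,2]=>6
lane 13: grp=3 (13/4), tig=1 (13%4)
i=2: r=3+8=11, c=1*2+0=2
col: 6 vs 2

buggy=6 correct=2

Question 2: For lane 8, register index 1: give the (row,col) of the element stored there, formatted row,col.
L=8⇒gr=8>>2=2, th=8&3=0
[1]⇒row 2+0=2  col 0·2+1=1

2,1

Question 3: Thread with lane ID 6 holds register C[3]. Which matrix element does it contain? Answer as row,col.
9,5

6: gr=1,th=2
[3] (1+8,2*2+1) = (9,5)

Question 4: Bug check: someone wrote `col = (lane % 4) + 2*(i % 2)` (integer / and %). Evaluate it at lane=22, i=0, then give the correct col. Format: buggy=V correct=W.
`(lane % 4) + 2*(i % 2)`[22,0]→2
22: G=5,T=2
[0] (5+0,2*2+0) = (5,4)
col: 2 vs 4

buggy=2 correct=4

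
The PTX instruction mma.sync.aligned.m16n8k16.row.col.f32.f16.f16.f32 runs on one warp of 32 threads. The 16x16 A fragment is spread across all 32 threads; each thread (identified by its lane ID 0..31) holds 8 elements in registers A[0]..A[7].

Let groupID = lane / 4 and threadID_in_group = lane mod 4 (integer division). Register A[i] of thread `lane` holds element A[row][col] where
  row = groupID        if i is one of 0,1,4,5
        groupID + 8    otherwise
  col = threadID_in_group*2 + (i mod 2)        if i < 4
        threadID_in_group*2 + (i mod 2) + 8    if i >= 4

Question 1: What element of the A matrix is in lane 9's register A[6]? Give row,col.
10,10

9: G=2,T=1
[6] (2+8,1*2+0+8) = (10,10)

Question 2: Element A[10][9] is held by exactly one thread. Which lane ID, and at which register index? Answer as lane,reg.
8,7

r: 10->gid=2,r8=1  c: 9->c8=1,tid=0,i&1=1
L=2*4+0=8  i=1*4+1*2+1=7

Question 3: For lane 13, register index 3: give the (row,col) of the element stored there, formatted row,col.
lane 13: grp=3 (13/4), tig=1 (13%4)
i=3: r=3+8=11, c=1*2+1+0=3

11,3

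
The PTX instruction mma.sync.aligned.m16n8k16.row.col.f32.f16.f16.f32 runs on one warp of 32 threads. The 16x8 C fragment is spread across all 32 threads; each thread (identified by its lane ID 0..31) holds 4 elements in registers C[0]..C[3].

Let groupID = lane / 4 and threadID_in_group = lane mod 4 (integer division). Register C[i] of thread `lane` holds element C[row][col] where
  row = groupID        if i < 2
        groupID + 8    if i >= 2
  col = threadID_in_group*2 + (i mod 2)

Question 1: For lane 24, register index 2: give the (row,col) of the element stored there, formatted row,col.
24: grp=6,tig=0
[2] (6+8,0*2+0) = (14,0)

14,0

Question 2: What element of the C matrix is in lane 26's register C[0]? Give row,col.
L=26⇒gr=26>>2=6, th=26&3=2
[0]⇒row 6+0=6  col 2·2+0=4

6,4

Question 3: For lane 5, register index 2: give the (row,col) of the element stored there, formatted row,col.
lane 5=>5/4=1, 5 mod 4=1
i=2  r:1+8=>9  c:2·1+0=>2

9,2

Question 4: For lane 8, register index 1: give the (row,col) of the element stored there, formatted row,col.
2,1

lane 8->8/4=2, 8 mod 4=0
i=1  r:2+0->2  c:2·0+1->1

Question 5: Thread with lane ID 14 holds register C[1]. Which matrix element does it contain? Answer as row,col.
L=14=>grp=14>>2=3, tig=14&3=2
[1]=>row 3+0=3  col 2·2+1=5

3,5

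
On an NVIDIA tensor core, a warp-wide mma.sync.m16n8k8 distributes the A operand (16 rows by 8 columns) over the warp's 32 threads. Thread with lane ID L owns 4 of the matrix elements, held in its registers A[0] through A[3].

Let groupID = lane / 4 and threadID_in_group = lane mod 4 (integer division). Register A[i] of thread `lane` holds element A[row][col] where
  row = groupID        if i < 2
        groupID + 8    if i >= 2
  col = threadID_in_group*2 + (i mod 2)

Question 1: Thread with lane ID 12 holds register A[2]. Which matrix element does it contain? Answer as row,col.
11,0

lane 12=>12/4=3, 12 mod 4=0
i=2  r:3+8=>11  c:2·0+0=>0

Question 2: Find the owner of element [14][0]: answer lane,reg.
24,2

r=14⇒gr=6,Rb=1  c=0⇒th=0,odd=0
L=6*4+0=24  i=1*2+0=2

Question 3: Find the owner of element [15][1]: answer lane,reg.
28,3

r=15⇒gr=7,Rb=1  c=1⇒th=0,odd=1
L=7*4+0=28  i=1*2+1=3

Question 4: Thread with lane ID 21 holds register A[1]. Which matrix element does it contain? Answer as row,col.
21: grp=5,tig=1
[1] (5+0,1*2+1) = (5,3)

5,3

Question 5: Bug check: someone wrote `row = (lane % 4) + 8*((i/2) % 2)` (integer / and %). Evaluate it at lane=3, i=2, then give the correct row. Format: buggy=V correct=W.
buggy=11 correct=8

`(lane % 4) + 8*((i/2) % 2)`[3,2]→11
L=3→G=3>>2=0, T=3&3=3
[2]→row 0+8=8  col 3·2+0=6
row: 11 vs 8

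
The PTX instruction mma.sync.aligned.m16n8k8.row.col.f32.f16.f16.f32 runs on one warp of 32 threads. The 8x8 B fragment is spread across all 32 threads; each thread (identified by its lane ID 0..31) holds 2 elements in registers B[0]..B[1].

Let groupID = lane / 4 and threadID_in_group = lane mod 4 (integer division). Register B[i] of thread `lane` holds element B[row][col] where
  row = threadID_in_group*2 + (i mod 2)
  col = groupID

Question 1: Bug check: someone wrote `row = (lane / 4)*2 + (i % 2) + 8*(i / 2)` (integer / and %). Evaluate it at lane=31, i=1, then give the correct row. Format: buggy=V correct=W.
buggy=15 correct=7

`(lane / 4)*2 + (i % 2) + 8*(i / 2)`[31,1]→15
lane 31→31/4=7, 31 mod 4=3
i=1  r:2·3+1→7  c:7
row: 15 vs 7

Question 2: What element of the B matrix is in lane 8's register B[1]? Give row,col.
1,2

lane 8: grp=2 (8/4), tig=0 (8%4)
i=1: r=0*2+1=1, c=grp=2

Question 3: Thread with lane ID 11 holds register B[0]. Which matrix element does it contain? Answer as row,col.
6,2

lane 11=>11/4=2, 11 mod 4=3
i=0  r:2·3+0=>6  c:2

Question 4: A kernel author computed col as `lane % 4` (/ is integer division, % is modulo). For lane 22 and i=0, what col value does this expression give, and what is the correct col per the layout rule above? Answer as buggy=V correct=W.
`lane % 4`[22,0]→2
L=22→G=22>>2=5, T=22&3=2
[0]→row 2·2+0=4  col G=5
col: 2 vs 5

buggy=2 correct=5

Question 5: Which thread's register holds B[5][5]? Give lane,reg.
22,1

c=5→G=5  r=5→T=2,p=1
L=5*4+2=22  i=1=1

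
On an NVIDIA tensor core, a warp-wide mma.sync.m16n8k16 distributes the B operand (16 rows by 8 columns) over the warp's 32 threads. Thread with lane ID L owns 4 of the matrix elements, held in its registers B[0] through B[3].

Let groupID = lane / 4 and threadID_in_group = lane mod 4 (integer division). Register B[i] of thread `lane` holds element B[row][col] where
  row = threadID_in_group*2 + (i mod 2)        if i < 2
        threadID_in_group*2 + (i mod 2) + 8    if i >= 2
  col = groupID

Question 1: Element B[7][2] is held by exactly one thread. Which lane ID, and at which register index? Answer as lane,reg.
11,1

c: 2->gid=2  r: 7->r8=0,tid=3,i&1=1
L=2*4+3=11  i=0*2+1=1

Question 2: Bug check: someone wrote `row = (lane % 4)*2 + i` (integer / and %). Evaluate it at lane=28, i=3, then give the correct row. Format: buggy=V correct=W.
`(lane % 4)*2 + i`[28,3]=>3
28: grp=7,tig=0
[3] (0*2+1+8,7) = (9,7)
row: 3 vs 9

buggy=3 correct=9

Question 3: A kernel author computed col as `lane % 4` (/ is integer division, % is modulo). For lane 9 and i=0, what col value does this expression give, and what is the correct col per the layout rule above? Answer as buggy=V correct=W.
`lane % 4`[9,0]->1
9: g=2,t=1
[0] (1*2+0+0,2) = (2,2)
col: 1 vs 2

buggy=1 correct=2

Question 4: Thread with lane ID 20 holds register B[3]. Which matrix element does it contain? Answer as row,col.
9,5

20: gid=5,tid=0
[3] (0*2+1+8,5) = (9,5)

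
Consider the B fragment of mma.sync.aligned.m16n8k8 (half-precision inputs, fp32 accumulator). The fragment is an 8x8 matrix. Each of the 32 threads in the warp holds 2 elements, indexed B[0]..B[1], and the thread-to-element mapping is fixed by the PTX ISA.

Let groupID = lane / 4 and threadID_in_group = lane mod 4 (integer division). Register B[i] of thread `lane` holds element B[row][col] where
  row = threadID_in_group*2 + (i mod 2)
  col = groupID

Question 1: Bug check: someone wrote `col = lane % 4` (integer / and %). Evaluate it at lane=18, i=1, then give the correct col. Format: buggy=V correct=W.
buggy=2 correct=4

`lane % 4`[18,1]⇒2
L=18⇒gr=18>>2=4, th=18&3=2
[1]⇒row 2·2+1=5  col gr=4
col: 2 vs 4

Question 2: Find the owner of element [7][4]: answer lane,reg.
19,1

c:4=>grp=4  r:7=>tig=3,lo=1
L=4*4+3=19  i=1=1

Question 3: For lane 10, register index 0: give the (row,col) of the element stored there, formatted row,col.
lane 10⇒10/4=2, 10 mod 4=2
i=0  r:2·2+0⇒4  c:2

4,2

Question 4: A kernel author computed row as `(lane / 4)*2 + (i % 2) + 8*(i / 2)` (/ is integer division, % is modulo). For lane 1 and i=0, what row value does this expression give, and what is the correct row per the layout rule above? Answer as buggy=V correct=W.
`(lane / 4)*2 + (i % 2) + 8*(i / 2)`[1,0]->0
L=1->g=1>>2=0, t=1&3=1
[0]->row 1·2+0=2  col g=0
row: 0 vs 2

buggy=0 correct=2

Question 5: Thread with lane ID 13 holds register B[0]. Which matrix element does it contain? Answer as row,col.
13: gid=3,tid=1
[0] (1*2+0,3) = (2,3)

2,3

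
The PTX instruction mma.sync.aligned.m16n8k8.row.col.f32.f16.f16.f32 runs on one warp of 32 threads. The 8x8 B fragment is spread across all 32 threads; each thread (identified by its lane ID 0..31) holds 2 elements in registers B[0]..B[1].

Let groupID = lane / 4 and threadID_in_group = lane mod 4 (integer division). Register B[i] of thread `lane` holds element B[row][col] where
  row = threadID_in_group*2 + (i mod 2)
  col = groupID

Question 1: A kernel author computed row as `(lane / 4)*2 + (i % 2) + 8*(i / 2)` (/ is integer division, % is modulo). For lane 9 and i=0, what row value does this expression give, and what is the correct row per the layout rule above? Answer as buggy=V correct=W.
`(lane / 4)*2 + (i % 2) + 8*(i / 2)`[9,0]→4
lane 9: G=2 (9/4), T=1 (9%4)
i=0: r=1*2+0=2, c=G=2
row: 4 vs 2

buggy=4 correct=2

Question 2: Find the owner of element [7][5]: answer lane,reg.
23,1

c:5=>grp=5  r:7=>tig=3,lo=1
L=5*4+3=23  i=1=1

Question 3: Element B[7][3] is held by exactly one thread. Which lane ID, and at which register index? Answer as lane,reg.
15,1

c=3→G=3  r=7→T=3,p=1
L=3*4+3=15  i=1=1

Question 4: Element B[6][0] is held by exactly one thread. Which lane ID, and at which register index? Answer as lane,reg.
3,0

c:0=>grp=0  r:6=>tig=3,lo=0
L=0*4+3=3  i=0=0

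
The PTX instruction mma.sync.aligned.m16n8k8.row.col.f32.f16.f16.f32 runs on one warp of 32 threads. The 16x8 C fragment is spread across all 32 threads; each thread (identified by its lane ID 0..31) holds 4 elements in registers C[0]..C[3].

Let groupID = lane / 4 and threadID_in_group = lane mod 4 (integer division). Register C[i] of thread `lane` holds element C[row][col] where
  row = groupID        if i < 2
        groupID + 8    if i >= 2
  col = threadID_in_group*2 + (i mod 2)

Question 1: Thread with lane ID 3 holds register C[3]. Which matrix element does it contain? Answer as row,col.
lane 3⇒3/4=0, 3 mod 4=3
i=3  r:0+8⇒8  c:2·3+1⇒7

8,7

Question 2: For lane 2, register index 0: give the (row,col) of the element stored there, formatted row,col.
L=2⇒gr=2>>2=0, th=2&3=2
[0]⇒row 0+0=0  col 2·2+0=4

0,4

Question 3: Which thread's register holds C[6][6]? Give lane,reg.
r: 6->gid=6,r8=0  c: 6->tid=3,i&1=0
L=6*4+3=27  i=0*2+0=0

27,0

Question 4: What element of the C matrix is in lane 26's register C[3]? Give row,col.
14,5

L=26⇒gr=26>>2=6, th=26&3=2
[3]⇒row 6+8=14  col 2·2+1=5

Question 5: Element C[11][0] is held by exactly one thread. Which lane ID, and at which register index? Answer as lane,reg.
r=11->g=3,rb=1  c=0->t=0,b0=0
L=3*4+0=12  i=1*2+0=2

12,2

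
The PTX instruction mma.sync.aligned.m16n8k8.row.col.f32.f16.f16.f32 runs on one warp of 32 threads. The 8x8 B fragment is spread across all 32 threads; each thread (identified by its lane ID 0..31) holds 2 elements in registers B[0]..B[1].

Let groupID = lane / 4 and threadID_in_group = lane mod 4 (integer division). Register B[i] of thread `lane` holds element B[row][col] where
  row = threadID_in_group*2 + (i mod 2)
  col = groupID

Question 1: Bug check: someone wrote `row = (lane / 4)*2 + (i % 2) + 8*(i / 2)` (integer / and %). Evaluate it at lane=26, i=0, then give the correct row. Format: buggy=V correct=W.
buggy=12 correct=4

`(lane / 4)*2 + (i % 2) + 8*(i / 2)`[26,0]⇒12
lane 26: gr=6 (26/4), th=2 (26%4)
i=0: r=2*2+0=4, c=gr=6
row: 12 vs 4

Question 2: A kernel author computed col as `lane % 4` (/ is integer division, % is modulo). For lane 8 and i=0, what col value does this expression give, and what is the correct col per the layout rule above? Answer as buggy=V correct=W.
buggy=0 correct=2

`lane % 4`[8,0]⇒0
L=8⇒gr=8>>2=2, th=8&3=0
[0]⇒row 0·2+0=0  col gr=2
col: 0 vs 2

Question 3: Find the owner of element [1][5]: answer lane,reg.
c=5→G=5  r=1→T=0,p=1
L=5*4+0=20  i=1=1

20,1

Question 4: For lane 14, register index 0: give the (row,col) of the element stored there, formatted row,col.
4,3

lane 14: gid=3 (14/4), tid=2 (14%4)
i=0: r=2*2+0=4, c=gid=3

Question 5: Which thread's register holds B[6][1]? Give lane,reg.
c: 1->gid=1  r: 6->tid=3,i&1=0
L=1*4+3=7  i=0=0

7,0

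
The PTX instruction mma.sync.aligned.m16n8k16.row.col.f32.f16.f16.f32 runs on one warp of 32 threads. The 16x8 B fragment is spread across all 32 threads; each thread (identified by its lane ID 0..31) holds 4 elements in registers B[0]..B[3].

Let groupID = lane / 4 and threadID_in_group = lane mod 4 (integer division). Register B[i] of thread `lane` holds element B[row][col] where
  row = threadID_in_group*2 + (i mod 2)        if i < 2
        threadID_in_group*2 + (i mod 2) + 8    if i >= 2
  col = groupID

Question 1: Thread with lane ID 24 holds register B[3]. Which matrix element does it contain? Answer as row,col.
9,6

lane 24→24/4=6, 24 mod 4=0
i=3  r:2·0+1+8→9  c:6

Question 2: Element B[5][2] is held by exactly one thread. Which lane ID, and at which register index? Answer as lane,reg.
10,1

c=2⇒gr=2  r=5⇒Rb=0,th=2,odd=1
L=2*4+2=10  i=0*2+1=1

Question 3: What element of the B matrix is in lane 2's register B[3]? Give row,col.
lane 2->2/4=0, 2 mod 4=2
i=3  r:2·2+1+8->13  c:0

13,0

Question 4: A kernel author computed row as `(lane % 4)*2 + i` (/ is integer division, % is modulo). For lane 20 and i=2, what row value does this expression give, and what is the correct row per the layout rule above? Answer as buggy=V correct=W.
buggy=2 correct=8

`(lane % 4)*2 + i`[20,2]->2
lane 20->20/4=5, 20 mod 4=0
i=2  r:2·0+0+8->8  c:5
row: 2 vs 8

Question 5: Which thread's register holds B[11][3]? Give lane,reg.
13,3

c:3=>grp=3  r:11=>rB=1,tig=1,lo=1
L=3*4+1=13  i=1*2+1=3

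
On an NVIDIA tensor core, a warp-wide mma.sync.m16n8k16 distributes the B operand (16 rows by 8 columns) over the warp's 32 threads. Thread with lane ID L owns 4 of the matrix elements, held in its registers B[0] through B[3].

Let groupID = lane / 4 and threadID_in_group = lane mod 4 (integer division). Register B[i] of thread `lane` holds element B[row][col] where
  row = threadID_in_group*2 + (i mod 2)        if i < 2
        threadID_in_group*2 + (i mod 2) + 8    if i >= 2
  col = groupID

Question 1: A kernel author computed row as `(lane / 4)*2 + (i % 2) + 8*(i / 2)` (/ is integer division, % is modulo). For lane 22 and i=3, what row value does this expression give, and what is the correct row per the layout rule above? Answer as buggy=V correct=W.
`(lane / 4)*2 + (i % 2) + 8*(i / 2)`[22,3]=>19
22: grp=5,tig=2
[3] (2*2+1+8,5) = (13,5)
row: 19 vs 13

buggy=19 correct=13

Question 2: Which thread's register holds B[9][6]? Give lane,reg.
24,3

c:6=>grp=6  r:9=>rB=1,tig=0,lo=1
L=6*4+0=24  i=1*2+1=3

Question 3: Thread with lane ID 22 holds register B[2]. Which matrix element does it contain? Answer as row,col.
L=22⇒gr=22>>2=5, th=22&3=2
[2]⇒row 2·2+0+8=12  col gr=5

12,5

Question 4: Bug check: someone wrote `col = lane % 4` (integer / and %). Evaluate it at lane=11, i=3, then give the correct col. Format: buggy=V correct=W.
`lane % 4`[11,3]->3
lane 11: g=2 (11/4), t=3 (11%4)
i=3: r=3*2+1+8=15, c=g=2
col: 3 vs 2

buggy=3 correct=2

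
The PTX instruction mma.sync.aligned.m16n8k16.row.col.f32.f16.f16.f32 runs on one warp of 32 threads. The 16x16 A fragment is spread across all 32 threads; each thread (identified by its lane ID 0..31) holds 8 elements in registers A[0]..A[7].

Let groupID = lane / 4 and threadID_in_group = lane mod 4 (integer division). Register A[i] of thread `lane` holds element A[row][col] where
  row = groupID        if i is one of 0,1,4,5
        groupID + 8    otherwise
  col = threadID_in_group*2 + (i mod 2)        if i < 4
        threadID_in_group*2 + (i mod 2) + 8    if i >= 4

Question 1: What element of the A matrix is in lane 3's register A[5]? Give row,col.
0,15

3: gr=0,th=3
[5] (0+0,3*2+1+8) = (0,15)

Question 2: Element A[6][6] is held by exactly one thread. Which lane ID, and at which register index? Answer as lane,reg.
r: 6->gid=6,r8=0  c: 6->c8=0,tid=3,i&1=0
L=6*4+3=27  i=0*4+0*2+0=0

27,0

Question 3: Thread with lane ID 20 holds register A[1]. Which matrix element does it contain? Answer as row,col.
5,1

L=20=>grp=20>>2=5, tig=20&3=0
[1]=>row 5+0=5  col 0·2+1+0=1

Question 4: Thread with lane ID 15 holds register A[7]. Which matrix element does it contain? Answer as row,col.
11,15

15: grp=3,tig=3
[7] (3+8,3*2+1+8) = (11,15)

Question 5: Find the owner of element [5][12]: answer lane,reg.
22,4

r=5⇒gr=5,Rb=0  c=12⇒Cb=1,th=2,odd=0
L=5*4+2=22  i=1*4+0*2+0=4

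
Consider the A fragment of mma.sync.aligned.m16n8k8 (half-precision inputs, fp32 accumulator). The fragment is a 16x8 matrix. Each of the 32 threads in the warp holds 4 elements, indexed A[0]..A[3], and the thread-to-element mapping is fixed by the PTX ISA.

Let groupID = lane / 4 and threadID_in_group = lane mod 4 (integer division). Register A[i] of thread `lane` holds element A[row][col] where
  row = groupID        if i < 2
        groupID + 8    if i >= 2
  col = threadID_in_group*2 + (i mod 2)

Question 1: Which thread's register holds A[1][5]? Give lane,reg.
6,1

r=1→G=1,rhi=0  c=5→T=2,p=1
L=1*4+2=6  i=0*2+1=1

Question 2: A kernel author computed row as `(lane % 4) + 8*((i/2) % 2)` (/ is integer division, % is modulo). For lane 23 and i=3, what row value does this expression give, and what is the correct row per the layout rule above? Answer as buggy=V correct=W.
buggy=11 correct=13

`(lane % 4) + 8*((i/2) % 2)`[23,3]=>11
lane 23=>23/4=5, 23 mod 4=3
i=3  r:5+8=>13  c:2·3+1=>7
row: 11 vs 13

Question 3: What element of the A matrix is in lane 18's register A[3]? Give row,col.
lane 18=>18/4=4, 18 mod 4=2
i=3  r:4+8=>12  c:2·2+1=>5

12,5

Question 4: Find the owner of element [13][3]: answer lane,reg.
r: 13->gid=5,r8=1  c: 3->tid=1,i&1=1
L=5*4+1=21  i=1*2+1=3

21,3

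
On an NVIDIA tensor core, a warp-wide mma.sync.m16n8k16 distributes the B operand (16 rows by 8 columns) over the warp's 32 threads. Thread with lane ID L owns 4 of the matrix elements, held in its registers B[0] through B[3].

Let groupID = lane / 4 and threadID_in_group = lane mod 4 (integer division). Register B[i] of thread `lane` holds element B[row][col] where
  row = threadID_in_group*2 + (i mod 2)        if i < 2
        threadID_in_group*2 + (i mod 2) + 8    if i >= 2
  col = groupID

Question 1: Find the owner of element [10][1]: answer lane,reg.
5,2

c=1→G=1  r=10→rhi=1,T=1,p=0
L=1*4+1=5  i=1*2+0=2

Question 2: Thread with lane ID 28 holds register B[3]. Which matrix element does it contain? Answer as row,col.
L=28->g=28>>2=7, t=28&3=0
[3]->row 0·2+1+8=9  col g=7

9,7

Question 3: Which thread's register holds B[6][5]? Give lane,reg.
c=5→G=5  r=6→rhi=0,T=3,p=0
L=5*4+3=23  i=0*2+0=0

23,0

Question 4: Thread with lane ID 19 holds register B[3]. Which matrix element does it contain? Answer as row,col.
15,4

lane 19->19/4=4, 19 mod 4=3
i=3  r:2·3+1+8->15  c:4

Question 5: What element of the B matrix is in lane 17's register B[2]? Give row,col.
10,4

L=17->gid=17>>2=4, tid=17&3=1
[2]->row 1·2+0+8=10  col gid=4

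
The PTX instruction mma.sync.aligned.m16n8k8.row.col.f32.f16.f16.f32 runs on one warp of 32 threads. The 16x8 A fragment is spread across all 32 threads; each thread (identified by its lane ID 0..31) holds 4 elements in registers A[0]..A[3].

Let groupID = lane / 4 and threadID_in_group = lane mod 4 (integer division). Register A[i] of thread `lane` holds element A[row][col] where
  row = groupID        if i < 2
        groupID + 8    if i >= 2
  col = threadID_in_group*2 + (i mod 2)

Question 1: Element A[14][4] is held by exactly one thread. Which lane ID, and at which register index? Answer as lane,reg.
26,2

r=14->g=6,rb=1  c=4->t=2,b0=0
L=6*4+2=26  i=1*2+0=2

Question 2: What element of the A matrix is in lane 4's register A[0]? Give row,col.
lane 4: gid=1 (4/4), tid=0 (4%4)
i=0: r=1+0=1, c=0*2+0=0

1,0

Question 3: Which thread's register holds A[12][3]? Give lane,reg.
r:12=>grp=4,rB=1  c:3=>tig=1,lo=1
L=4*4+1=17  i=1*2+1=3

17,3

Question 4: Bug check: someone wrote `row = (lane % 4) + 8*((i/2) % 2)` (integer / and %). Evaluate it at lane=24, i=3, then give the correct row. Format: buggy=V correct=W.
`(lane % 4) + 8*((i/2) % 2)`[24,3]->8
lane 24->24/4=6, 24 mod 4=0
i=3  r:6+8->14  c:2·0+1->1
row: 8 vs 14

buggy=8 correct=14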